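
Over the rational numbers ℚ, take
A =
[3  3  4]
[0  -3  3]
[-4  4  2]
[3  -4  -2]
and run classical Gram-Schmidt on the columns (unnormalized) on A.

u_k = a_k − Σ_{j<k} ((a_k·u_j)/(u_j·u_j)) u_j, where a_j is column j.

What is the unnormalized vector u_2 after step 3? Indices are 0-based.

Step 1: u_0 = a_0 = (3, 0, -4, 3).
Step 2: u_1 = a_1 − (-19/34)·u_0 = (159/34, -3, 30/17, -79/34).
Step 3: u_2 = a_2 − (-1/17)·u_0 − (608/1339)·u_1 = (2749/1339, 5841/1339, 1290/1339, -1029/1339).

u_2 = (2749/1339, 5841/1339, 1290/1339, -1029/1339)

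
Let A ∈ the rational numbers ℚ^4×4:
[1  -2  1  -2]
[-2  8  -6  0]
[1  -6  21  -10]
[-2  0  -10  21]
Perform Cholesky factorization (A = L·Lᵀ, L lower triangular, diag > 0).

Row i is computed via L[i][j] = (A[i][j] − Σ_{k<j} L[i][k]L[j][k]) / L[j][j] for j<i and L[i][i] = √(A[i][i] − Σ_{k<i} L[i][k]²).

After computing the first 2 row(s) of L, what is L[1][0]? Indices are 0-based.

Step 1: L[0][0] = √(1) = 1.
  L[1][0] = (-2) / L[0][0] = -2.
Step 2: L[1][1] = √(4) = 2.

L[1][0] = -2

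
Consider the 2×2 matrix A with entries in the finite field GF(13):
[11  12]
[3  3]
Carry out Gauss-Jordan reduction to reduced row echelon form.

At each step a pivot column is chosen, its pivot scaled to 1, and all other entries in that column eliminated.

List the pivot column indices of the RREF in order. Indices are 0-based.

pivot columns: 0, 1

pivot(0,0)=11: scale R0 → (1, 7)
  clear (1,0): R1 −= (3)R0 → (0, 8)
pivot(1,1)=8: scale R1 → (0, 1)
  clear (0,1): R0 −= (7)R1 → (1, 0)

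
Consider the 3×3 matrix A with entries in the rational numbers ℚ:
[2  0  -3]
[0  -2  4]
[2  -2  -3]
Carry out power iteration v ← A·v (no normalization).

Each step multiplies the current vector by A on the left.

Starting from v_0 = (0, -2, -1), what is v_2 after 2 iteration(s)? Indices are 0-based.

v_2 = (-15, 28, -15)

v_0 = (0, -2, -1).
v_1 = A·v_0 = (3, 0, 7).
v_2 = A·v_1 = (-15, 28, -15).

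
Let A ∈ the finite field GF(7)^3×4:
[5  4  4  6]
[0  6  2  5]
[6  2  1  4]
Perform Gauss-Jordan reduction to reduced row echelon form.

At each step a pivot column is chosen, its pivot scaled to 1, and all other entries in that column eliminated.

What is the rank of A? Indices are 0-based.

pivot(0,0)=5: scale R0 → (1, 5, 5, 4)
  clear (2,0): R2 −= (6)R0 → (0, 0, 6, 1)
pivot(1,1)=6: scale R1 → (0, 1, 5, 2)
  clear (0,1): R0 −= (5)R1 → (1, 0, 1, 1)
pivot(2,2)=6: scale R2 → (0, 0, 1, 6)
  clear (0,2): R0 −= (1)R2 → (1, 0, 0, 2)
  clear (1,2): R1 −= (5)R2 → (0, 1, 0, 0)

rank = 3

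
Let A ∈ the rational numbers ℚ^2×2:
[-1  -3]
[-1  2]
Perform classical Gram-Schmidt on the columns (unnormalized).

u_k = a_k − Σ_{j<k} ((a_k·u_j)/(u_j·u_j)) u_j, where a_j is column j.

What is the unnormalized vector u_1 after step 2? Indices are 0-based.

Step 1: u_0 = a_0 = (-1, -1).
Step 2: u_1 = a_1 − (1/2)·u_0 = (-5/2, 5/2).

u_1 = (-5/2, 5/2)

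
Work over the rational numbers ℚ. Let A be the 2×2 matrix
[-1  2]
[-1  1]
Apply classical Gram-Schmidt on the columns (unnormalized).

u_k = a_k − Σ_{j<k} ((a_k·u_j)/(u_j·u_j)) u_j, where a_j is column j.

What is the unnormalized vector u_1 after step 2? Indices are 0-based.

u_1 = (1/2, -1/2)

Step 1: u_0 = a_0 = (-1, -1).
Step 2: u_1 = a_1 − (-3/2)·u_0 = (1/2, -1/2).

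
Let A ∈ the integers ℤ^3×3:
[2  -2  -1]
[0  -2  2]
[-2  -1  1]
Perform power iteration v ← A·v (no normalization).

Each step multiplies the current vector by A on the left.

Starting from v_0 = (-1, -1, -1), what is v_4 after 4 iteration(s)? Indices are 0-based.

v_4 = (4, 8, 20)

v_0 = (-1, -1, -1).
v_1 = A·v_0 = (1, 0, 2).
v_2 = A·v_1 = (0, 4, 0).
v_3 = A·v_2 = (-8, -8, -4).
v_4 = A·v_3 = (4, 8, 20).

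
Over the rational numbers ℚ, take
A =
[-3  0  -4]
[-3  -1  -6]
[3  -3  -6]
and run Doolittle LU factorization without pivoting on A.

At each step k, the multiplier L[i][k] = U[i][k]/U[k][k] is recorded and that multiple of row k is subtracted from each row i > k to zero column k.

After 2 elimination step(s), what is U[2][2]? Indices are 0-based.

U[2][2] = -4

k=0: U[0][0]=-3
  eliminate (1,0): mult=1, new row 1: (0, -1, -2); set L[1][0]=1
  eliminate (2,0): mult=-1, new row 2: (0, -3, -10); set L[2][0]=-1
k=1: U[1][1]=-1
  eliminate (2,1): mult=3, new row 2: (0, 0, -4); set L[2][1]=3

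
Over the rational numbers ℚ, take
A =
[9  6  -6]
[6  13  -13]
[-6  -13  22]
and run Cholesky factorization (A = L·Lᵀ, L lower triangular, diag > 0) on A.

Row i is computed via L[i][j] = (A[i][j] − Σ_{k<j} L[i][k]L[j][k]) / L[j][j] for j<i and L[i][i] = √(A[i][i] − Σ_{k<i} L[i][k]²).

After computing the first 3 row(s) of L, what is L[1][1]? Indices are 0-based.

L[1][1] = 3

Step 1: L[0][0] = √(9) = 3.
  L[1][0] = (6) / L[0][0] = 2.
Step 2: L[1][1] = √(9) = 3.
  L[2][0] = (-6) / L[0][0] = -2.
  L[2][1] = (-9) / L[1][1] = -3.
Step 3: L[2][2] = √(9) = 3.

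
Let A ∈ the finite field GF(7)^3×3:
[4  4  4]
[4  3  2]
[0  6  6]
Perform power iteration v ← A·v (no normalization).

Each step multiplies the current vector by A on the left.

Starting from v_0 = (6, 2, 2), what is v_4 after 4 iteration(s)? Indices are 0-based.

v_4 = (1, 6, 5)

v_0 = (6, 2, 2).
v_1 = A·v_0 = (5, 6, 3).
v_2 = A·v_1 = (0, 2, 5).
v_3 = A·v_2 = (0, 2, 0).
v_4 = A·v_3 = (1, 6, 5).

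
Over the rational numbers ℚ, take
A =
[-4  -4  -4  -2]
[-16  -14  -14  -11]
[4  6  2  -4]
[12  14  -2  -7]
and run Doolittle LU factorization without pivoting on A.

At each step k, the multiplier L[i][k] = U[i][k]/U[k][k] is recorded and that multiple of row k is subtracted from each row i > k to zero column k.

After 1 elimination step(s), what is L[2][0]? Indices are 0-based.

[col 0] pivot -4
  R1 -= 4*R0 → (0, 2, 2, -3)  (L[1][0] := 4)
  R2 -= -1*R0 → (0, 2, -2, -6)  (L[2][0] := -1)
  R3 -= -3*R0 → (0, 2, -14, -13)  (L[3][0] := -3)

L[2][0] = -1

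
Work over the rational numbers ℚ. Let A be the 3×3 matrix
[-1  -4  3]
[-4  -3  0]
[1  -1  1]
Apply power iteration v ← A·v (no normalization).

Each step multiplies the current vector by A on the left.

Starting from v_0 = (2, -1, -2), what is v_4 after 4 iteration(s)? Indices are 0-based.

v_4 = (943, 1183, 54)

v_0 = (2, -1, -2).
v_1 = A·v_0 = (-4, -5, 1).
v_2 = A·v_1 = (27, 31, 2).
v_3 = A·v_2 = (-145, -201, -2).
v_4 = A·v_3 = (943, 1183, 54).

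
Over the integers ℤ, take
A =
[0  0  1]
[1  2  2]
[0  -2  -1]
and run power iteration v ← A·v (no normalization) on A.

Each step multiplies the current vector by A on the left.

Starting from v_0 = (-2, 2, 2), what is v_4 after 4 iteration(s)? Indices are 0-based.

v_0 = (-2, 2, 2).
v_1 = A·v_0 = (2, 6, -6).
v_2 = A·v_1 = (-6, 2, -6).
v_3 = A·v_2 = (-6, -14, 2).
v_4 = A·v_3 = (2, -30, 26).

v_4 = (2, -30, 26)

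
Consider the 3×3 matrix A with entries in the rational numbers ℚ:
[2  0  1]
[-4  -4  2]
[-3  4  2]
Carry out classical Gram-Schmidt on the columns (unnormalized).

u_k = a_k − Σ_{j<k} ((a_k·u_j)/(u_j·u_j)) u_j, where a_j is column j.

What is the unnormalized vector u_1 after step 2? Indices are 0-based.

Step 1: u_0 = a_0 = (2, -4, -3).
Step 2: u_1 = a_1 − (4/29)·u_0 = (-8/29, -100/29, 128/29).

u_1 = (-8/29, -100/29, 128/29)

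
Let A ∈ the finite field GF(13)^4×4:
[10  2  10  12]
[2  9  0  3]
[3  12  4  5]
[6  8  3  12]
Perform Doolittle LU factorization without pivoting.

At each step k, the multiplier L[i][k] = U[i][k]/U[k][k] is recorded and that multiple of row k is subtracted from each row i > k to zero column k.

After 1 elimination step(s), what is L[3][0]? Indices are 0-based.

L[3][0] = 11

Step 1: pivot at (0,0) is 10.
  row1 ← row1 − (8)·row0  ⇒  L[1][0]=8, U row1=(0, 6, 11, 11)
  row2 ← row2 − (12)·row0  ⇒  L[2][0]=12, U row2=(0, 1, 1, 4)
  row3 ← row3 − (11)·row0  ⇒  L[3][0]=11, U row3=(0, 12, 10, 10)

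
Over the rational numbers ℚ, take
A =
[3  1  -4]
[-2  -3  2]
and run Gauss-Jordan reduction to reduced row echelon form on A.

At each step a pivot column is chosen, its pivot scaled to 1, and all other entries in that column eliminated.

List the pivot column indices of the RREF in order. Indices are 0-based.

step 1: normalize row 0 (÷3) = (1, 1/3, -4/3)
  row 1: subtract -2×row0 = (0, -7/3, -2/3)
step 2: normalize row 1 (÷-7/3) = (0, 1, 2/7)
  row 0: subtract 1/3×row1 = (1, 0, -10/7)

pivot columns: 0, 1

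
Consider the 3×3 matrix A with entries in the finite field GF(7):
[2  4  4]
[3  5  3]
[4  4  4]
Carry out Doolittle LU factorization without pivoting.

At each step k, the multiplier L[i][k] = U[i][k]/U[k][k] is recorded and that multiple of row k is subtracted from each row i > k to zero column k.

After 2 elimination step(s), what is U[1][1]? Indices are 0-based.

k=0: U[0][0]=2
  eliminate (1,0): mult=5, new row 1: (0, 6, 4); set L[1][0]=5
  eliminate (2,0): mult=2, new row 2: (0, 3, 3); set L[2][0]=2
k=1: U[1][1]=6
  eliminate (2,1): mult=4, new row 2: (0, 0, 1); set L[2][1]=4

U[1][1] = 6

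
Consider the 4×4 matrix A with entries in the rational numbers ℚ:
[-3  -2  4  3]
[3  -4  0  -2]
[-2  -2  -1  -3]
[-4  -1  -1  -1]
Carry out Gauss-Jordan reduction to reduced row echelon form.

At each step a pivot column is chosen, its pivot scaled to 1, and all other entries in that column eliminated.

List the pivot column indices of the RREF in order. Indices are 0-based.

step 1: normalize row 0 (÷-3) = (1, 2/3, -4/3, -1)
  row 1: subtract 3×row0 = (0, -6, 4, 1)
  row 2: subtract -2×row0 = (0, -2/3, -11/3, -5)
  row 3: subtract -4×row0 = (0, 5/3, -19/3, -5)
step 2: normalize row 1 (÷-6) = (0, 1, -2/3, -1/6)
  row 0: subtract 2/3×row1 = (1, 0, -8/9, -8/9)
  row 2: subtract -2/3×row1 = (0, 0, -37/9, -46/9)
  row 3: subtract 5/3×row1 = (0, 0, -47/9, -85/18)
step 3: normalize row 2 (÷-37/9) = (0, 0, 1, 46/37)
  row 0: subtract -8/9×row2 = (1, 0, 0, 8/37)
  row 1: subtract -2/3×row2 = (0, 1, 0, 49/74)
  row 3: subtract -47/9×row2 = (0, 0, 0, 131/74)
step 4: normalize row 3 (÷131/74) = (0, 0, 0, 1)
  row 0: subtract 8/37×row3 = (1, 0, 0, 0)
  row 1: subtract 49/74×row3 = (0, 1, 0, 0)
  row 2: subtract 46/37×row3 = (0, 0, 1, 0)

pivot columns: 0, 1, 2, 3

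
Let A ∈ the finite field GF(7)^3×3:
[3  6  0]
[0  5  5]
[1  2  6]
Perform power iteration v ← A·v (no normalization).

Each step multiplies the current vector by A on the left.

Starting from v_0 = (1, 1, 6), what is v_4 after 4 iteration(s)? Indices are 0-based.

v_4 = (2, 4, 4)

v_0 = (1, 1, 6).
v_1 = A·v_0 = (2, 0, 4).
v_2 = A·v_1 = (6, 6, 5).
v_3 = A·v_2 = (5, 6, 6).
v_4 = A·v_3 = (2, 4, 4).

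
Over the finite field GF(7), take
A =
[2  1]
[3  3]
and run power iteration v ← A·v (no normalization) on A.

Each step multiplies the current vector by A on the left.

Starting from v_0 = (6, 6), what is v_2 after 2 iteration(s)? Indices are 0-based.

v_0 = (6, 6).
v_1 = A·v_0 = (4, 1).
v_2 = A·v_1 = (2, 1).

v_2 = (2, 1)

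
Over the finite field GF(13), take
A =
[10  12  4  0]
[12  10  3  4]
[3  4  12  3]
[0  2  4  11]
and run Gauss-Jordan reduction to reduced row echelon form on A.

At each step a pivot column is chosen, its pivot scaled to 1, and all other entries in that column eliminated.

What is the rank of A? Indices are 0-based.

pivot(0,0)=10: scale R0 → (1, 9, 3, 0)
  clear (1,0): R1 −= (12)R0 → (0, 6, 6, 4)
  clear (2,0): R2 −= (3)R0 → (0, 3, 3, 3)
pivot(1,1)=6: scale R1 → (0, 1, 1, 5)
  clear (0,1): R0 −= (9)R1 → (1, 0, 7, 7)
  clear (2,1): R2 −= (3)R1 → (0, 0, 0, 1)
  clear (3,1): R3 −= (2)R1 → (0, 0, 2, 1)
pivot(2,2): swap R2↔R3
pivot(2,2)=2: scale R2 → (0, 0, 1, 7)
  clear (0,2): R0 −= (7)R2 → (1, 0, 0, 10)
  clear (1,2): R1 −= (1)R2 → (0, 1, 0, 11)
pivot(3,3)=1: scale R3 → (0, 0, 0, 1)
  clear (0,3): R0 −= (10)R3 → (1, 0, 0, 0)
  clear (1,3): R1 −= (11)R3 → (0, 1, 0, 0)
  clear (2,3): R2 −= (7)R3 → (0, 0, 1, 0)

rank = 4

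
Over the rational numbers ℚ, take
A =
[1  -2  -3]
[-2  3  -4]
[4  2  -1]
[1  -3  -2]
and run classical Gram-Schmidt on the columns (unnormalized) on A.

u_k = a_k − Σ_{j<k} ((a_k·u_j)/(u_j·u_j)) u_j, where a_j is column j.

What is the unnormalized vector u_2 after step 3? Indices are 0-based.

Step 1: u_0 = a_0 = (1, -2, 4, 1).
Step 2: u_1 = a_1 − (-3/22)·u_0 = (-41/22, 30/11, 28/11, -63/22).
Step 3: u_2 = a_2 − (-1/22)·u_0 − (-47/563)·u_1 = (-1751/563, -2175/563, -341/563, -1235/563).

u_2 = (-1751/563, -2175/563, -341/563, -1235/563)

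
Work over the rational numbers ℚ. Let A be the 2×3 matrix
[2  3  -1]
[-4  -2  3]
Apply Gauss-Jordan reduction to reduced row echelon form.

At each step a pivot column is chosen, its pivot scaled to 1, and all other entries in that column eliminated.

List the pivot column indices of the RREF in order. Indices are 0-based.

pivot(0,0)=2: scale R0 → (1, 3/2, -1/2)
  clear (1,0): R1 −= (-4)R0 → (0, 4, 1)
pivot(1,1)=4: scale R1 → (0, 1, 1/4)
  clear (0,1): R0 −= (3/2)R1 → (1, 0, -7/8)

pivot columns: 0, 1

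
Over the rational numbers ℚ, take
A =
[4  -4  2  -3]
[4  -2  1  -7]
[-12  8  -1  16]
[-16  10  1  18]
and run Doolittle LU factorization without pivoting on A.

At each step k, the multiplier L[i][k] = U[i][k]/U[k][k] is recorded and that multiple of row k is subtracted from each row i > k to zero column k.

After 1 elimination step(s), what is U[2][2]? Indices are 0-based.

[col 0] pivot 4
  R1 -= 1*R0 → (0, 2, -1, -4)  (L[1][0] := 1)
  R2 -= -3*R0 → (0, -4, 5, 7)  (L[2][0] := -3)
  R3 -= -4*R0 → (0, -6, 9, 6)  (L[3][0] := -4)

U[2][2] = 5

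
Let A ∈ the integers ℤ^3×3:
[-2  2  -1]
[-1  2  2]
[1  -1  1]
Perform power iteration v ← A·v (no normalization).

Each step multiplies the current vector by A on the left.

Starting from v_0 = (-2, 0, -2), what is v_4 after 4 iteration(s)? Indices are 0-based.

v_0 = (-2, 0, -2).
v_1 = A·v_0 = (6, -2, -4).
v_2 = A·v_1 = (-12, -18, 4).
v_3 = A·v_2 = (-16, -16, 10).
v_4 = A·v_3 = (-10, 4, 10).

v_4 = (-10, 4, 10)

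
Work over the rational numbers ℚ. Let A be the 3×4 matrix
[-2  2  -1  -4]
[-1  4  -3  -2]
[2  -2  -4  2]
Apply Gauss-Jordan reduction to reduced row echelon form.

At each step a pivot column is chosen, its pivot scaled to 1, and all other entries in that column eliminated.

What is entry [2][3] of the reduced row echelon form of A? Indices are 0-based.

[1] R0 /= -2  ⇒  (1, -1, 1/2, 2)
     R1 -= -1·R0  ⇒  (0, 3, -5/2, 0)
     R2 -= 2·R0  ⇒  (0, 0, -5, -2)
[2] R1 /= 3  ⇒  (0, 1, -5/6, 0)
     R0 -= -1·R1  ⇒  (1, 0, -1/3, 2)
[3] R2 /= -5  ⇒  (0, 0, 1, 2/5)
     R0 -= -1/3·R2  ⇒  (1, 0, 0, 32/15)
     R1 -= -5/6·R2  ⇒  (0, 1, 0, 1/3)

M[2][3] = 2/5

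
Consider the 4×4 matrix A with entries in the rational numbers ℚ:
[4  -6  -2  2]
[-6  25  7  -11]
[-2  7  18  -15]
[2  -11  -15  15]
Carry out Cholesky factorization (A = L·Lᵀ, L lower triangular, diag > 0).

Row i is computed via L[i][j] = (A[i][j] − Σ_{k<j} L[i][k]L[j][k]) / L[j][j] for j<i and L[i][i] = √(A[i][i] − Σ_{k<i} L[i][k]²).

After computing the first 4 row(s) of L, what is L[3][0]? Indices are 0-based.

L[3][0] = 1

Step 1: L[0][0] = √(4) = 2.
  L[1][0] = (-6) / L[0][0] = -3.
Step 2: L[1][1] = √(16) = 4.
  L[2][0] = (-2) / L[0][0] = -1.
  L[2][1] = (4) / L[1][1] = 1.
Step 3: L[2][2] = √(16) = 4.
  L[3][0] = (2) / L[0][0] = 1.
  L[3][1] = (-8) / L[1][1] = -2.
  L[3][2] = (-12) / L[2][2] = -3.
Step 4: L[3][3] = √(1) = 1.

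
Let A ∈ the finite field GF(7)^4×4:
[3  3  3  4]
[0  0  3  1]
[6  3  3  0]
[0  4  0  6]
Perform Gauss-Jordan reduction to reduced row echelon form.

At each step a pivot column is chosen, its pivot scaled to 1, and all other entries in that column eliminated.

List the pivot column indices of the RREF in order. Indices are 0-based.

pivot columns: 0, 1, 2, 3

step 1: normalize row 0 (÷3) = (1, 1, 1, 6)
  row 2: subtract 6×row0 = (0, 4, 4, 6)
step 2: exchange rows 1,2
step 2: normalize row 1 (÷4) = (0, 1, 1, 5)
  row 0: subtract 1×row1 = (1, 0, 0, 1)
  row 3: subtract 4×row1 = (0, 0, 3, 0)
step 3: normalize row 2 (÷3) = (0, 0, 1, 5)
  row 1: subtract 1×row2 = (0, 1, 0, 0)
  row 3: subtract 3×row2 = (0, 0, 0, 6)
step 4: normalize row 3 (÷6) = (0, 0, 0, 1)
  row 0: subtract 1×row3 = (1, 0, 0, 0)
  row 2: subtract 5×row3 = (0, 0, 1, 0)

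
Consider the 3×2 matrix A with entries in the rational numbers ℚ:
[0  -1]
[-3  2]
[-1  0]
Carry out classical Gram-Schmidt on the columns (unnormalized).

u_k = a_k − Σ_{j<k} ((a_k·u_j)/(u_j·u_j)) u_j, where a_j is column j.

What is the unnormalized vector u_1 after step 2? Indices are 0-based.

u_1 = (-1, 1/5, -3/5)

Step 1: u_0 = a_0 = (0, -3, -1).
Step 2: u_1 = a_1 − (-3/5)·u_0 = (-1, 1/5, -3/5).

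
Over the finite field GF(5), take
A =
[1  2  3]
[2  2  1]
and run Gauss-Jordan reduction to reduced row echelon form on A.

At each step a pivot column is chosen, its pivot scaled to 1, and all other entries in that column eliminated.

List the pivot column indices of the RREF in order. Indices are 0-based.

pivot columns: 0, 1

step 1: normalize row 0 (÷1) = (1, 2, 3)
  row 1: subtract 2×row0 = (0, 3, 0)
step 2: normalize row 1 (÷3) = (0, 1, 0)
  row 0: subtract 2×row1 = (1, 0, 3)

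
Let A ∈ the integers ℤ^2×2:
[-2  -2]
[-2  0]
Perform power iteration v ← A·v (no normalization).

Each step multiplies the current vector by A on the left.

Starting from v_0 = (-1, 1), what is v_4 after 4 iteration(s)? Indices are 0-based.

v_4 = (-32, -16)

v_0 = (-1, 1).
v_1 = A·v_0 = (0, 2).
v_2 = A·v_1 = (-4, 0).
v_3 = A·v_2 = (8, 8).
v_4 = A·v_3 = (-32, -16).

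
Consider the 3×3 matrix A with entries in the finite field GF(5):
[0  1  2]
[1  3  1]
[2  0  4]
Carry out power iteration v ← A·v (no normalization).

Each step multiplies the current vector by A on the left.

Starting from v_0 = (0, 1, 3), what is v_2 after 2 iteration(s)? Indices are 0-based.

v_2 = (0, 2, 2)

v_0 = (0, 1, 3).
v_1 = A·v_0 = (2, 1, 2).
v_2 = A·v_1 = (0, 2, 2).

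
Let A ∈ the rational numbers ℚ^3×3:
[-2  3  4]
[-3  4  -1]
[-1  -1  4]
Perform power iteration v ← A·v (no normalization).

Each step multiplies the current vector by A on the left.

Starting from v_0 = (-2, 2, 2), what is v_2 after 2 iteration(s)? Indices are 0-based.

v_0 = (-2, 2, 2).
v_1 = A·v_0 = (18, 12, 8).
v_2 = A·v_1 = (32, -14, 2).

v_2 = (32, -14, 2)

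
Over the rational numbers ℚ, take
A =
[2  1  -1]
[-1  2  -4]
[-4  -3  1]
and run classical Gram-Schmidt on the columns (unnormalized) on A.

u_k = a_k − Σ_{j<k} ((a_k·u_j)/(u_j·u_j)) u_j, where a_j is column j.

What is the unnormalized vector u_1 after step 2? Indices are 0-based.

u_1 = (-1/7, 18/7, -5/7)

Step 1: u_0 = a_0 = (2, -1, -4).
Step 2: u_1 = a_1 − (4/7)·u_0 = (-1/7, 18/7, -5/7).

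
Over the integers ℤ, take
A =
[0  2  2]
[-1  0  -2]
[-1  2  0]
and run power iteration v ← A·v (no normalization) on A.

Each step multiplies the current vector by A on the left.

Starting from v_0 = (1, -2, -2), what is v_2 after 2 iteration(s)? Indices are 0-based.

v_0 = (1, -2, -2).
v_1 = A·v_0 = (-8, 3, -5).
v_2 = A·v_1 = (-4, 18, 14).

v_2 = (-4, 18, 14)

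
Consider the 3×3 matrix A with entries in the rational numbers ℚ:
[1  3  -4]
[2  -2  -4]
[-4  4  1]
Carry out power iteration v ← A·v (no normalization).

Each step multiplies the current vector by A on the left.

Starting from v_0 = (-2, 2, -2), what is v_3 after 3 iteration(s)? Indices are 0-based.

v_3 = (-4, 112, 14)

v_0 = (-2, 2, -2).
v_1 = A·v_0 = (12, 0, 14).
v_2 = A·v_1 = (-44, -32, -34).
v_3 = A·v_2 = (-4, 112, 14).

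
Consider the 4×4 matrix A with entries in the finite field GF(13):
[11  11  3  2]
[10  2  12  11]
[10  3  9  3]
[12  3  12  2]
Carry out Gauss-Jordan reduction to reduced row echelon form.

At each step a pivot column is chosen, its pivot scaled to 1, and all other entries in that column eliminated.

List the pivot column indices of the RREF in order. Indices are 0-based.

pivot columns: 0, 1, 2, 3

step 1: normalize row 0 (÷11) = (1, 1, 5, 12)
  row 1: subtract 10×row0 = (0, 5, 1, 8)
  row 2: subtract 10×row0 = (0, 6, 11, 0)
  row 3: subtract 12×row0 = (0, 4, 4, 1)
step 2: normalize row 1 (÷5) = (0, 1, 8, 12)
  row 0: subtract 1×row1 = (1, 0, 10, 0)
  row 2: subtract 6×row1 = (0, 0, 2, 6)
  row 3: subtract 4×row1 = (0, 0, 11, 5)
step 3: normalize row 2 (÷2) = (0, 0, 1, 3)
  row 0: subtract 10×row2 = (1, 0, 0, 9)
  row 1: subtract 8×row2 = (0, 1, 0, 1)
  row 3: subtract 11×row2 = (0, 0, 0, 11)
step 4: normalize row 3 (÷11) = (0, 0, 0, 1)
  row 0: subtract 9×row3 = (1, 0, 0, 0)
  row 1: subtract 1×row3 = (0, 1, 0, 0)
  row 2: subtract 3×row3 = (0, 0, 1, 0)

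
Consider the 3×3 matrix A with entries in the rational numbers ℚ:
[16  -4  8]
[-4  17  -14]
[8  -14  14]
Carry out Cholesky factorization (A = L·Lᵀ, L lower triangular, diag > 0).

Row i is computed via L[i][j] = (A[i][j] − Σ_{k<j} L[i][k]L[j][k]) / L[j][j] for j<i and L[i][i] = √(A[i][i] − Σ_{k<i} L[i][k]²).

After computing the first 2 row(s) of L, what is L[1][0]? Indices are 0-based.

Step 1: L[0][0] = √(16) = 4.
  L[1][0] = (-4) / L[0][0] = -1.
Step 2: L[1][1] = √(16) = 4.

L[1][0] = -1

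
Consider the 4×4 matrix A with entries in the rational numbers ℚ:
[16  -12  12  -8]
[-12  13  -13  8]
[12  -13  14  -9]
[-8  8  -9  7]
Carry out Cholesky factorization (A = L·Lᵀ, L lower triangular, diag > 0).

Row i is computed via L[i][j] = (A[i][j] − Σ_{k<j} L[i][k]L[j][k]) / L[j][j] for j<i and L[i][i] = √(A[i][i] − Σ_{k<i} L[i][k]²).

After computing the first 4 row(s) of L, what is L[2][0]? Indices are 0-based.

Step 1: L[0][0] = √(16) = 4.
  L[1][0] = (-12) / L[0][0] = -3.
Step 2: L[1][1] = √(4) = 2.
  L[2][0] = (12) / L[0][0] = 3.
  L[2][1] = (-4) / L[1][1] = -2.
Step 3: L[2][2] = √(1) = 1.
  L[3][0] = (-8) / L[0][0] = -2.
  L[3][1] = (2) / L[1][1] = 1.
  L[3][2] = (-1) / L[2][2] = -1.
Step 4: L[3][3] = √(1) = 1.

L[2][0] = 3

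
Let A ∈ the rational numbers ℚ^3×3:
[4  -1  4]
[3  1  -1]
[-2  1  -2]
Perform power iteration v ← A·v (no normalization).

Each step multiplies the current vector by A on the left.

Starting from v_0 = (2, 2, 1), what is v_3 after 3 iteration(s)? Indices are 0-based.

v_3 = (7, 97, 17)

v_0 = (2, 2, 1).
v_1 = A·v_0 = (10, 7, -4).
v_2 = A·v_1 = (17, 41, -5).
v_3 = A·v_2 = (7, 97, 17).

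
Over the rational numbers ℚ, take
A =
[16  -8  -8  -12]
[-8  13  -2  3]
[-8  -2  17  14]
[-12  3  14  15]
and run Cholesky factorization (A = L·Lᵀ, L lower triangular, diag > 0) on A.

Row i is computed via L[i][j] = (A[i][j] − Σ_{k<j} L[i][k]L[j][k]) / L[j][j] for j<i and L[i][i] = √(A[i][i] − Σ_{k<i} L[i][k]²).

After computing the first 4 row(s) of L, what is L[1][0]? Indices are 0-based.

Step 1: L[0][0] = √(16) = 4.
  L[1][0] = (-8) / L[0][0] = -2.
Step 2: L[1][1] = √(9) = 3.
  L[2][0] = (-8) / L[0][0] = -2.
  L[2][1] = (-6) / L[1][1] = -2.
Step 3: L[2][2] = √(9) = 3.
  L[3][0] = (-12) / L[0][0] = -3.
  L[3][1] = (-3) / L[1][1] = -1.
  L[3][2] = (6) / L[2][2] = 2.
Step 4: L[3][3] = √(1) = 1.

L[1][0] = -2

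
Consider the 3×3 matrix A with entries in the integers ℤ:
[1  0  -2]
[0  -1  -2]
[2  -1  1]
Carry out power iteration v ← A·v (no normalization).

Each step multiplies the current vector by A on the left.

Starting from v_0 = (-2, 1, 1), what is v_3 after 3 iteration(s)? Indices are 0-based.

v_0 = (-2, 1, 1).
v_1 = A·v_0 = (-4, -3, -4).
v_2 = A·v_1 = (4, 11, -9).
v_3 = A·v_2 = (22, 7, -12).

v_3 = (22, 7, -12)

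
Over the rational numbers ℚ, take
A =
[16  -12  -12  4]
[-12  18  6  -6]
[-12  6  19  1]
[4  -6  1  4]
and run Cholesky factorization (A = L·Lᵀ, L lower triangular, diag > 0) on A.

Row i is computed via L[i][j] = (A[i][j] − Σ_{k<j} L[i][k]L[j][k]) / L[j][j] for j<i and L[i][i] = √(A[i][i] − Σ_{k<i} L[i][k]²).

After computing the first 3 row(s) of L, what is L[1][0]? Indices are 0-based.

L[1][0] = -3

Step 1: L[0][0] = √(16) = 4.
  L[1][0] = (-12) / L[0][0] = -3.
Step 2: L[1][1] = √(9) = 3.
  L[2][0] = (-12) / L[0][0] = -3.
  L[2][1] = (-3) / L[1][1] = -1.
Step 3: L[2][2] = √(9) = 3.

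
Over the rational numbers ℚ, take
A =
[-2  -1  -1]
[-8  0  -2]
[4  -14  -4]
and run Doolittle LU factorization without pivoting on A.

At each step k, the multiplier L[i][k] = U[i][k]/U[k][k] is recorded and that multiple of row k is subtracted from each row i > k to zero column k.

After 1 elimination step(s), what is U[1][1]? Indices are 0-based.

k=0: U[0][0]=-2
  eliminate (1,0): mult=4, new row 1: (0, 4, 2); set L[1][0]=4
  eliminate (2,0): mult=-2, new row 2: (0, -16, -6); set L[2][0]=-2

U[1][1] = 4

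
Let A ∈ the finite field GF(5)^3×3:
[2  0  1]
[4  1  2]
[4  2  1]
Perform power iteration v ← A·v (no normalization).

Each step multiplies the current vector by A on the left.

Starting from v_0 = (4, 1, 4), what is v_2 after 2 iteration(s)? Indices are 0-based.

v_2 = (1, 2, 0)

v_0 = (4, 1, 4).
v_1 = A·v_0 = (2, 0, 2).
v_2 = A·v_1 = (1, 2, 0).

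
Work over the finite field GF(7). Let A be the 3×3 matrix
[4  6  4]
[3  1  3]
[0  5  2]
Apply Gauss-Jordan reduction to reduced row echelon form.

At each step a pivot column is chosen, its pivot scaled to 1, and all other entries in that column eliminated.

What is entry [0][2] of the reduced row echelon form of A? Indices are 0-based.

pivot(0,0)=4: scale R0 → (1, 5, 1)
  clear (1,0): R1 −= (3)R0 → (0, 0, 0)
pivot(1,1): swap R1↔R2
pivot(1,1)=5: scale R1 → (0, 1, 6)
  clear (0,1): R0 −= (5)R1 → (1, 0, 6)
col 2: no nonzero at/below row 2; advance.

M[0][2] = 6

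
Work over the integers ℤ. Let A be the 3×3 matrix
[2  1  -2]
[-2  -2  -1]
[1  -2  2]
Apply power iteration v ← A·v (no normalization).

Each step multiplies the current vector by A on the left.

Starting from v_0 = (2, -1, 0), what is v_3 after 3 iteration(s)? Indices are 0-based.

v_0 = (2, -1, 0).
v_1 = A·v_0 = (3, -2, 4).
v_2 = A·v_1 = (-4, -6, 15).
v_3 = A·v_2 = (-44, 5, 38).

v_3 = (-44, 5, 38)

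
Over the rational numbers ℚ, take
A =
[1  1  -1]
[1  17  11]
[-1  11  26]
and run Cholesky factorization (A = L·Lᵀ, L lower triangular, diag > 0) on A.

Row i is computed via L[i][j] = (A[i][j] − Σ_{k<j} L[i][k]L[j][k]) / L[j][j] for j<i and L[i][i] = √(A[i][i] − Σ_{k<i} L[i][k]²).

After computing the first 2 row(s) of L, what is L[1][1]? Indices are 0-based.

L[1][1] = 4

Step 1: L[0][0] = √(1) = 1.
  L[1][0] = (1) / L[0][0] = 1.
Step 2: L[1][1] = √(16) = 4.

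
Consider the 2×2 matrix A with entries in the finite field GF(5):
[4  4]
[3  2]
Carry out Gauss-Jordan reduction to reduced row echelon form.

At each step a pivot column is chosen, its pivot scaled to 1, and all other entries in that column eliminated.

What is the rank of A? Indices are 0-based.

rank = 2

[1] R0 /= 4  ⇒  (1, 1)
     R1 -= 3·R0  ⇒  (0, 4)
[2] R1 /= 4  ⇒  (0, 1)
     R0 -= 1·R1  ⇒  (1, 0)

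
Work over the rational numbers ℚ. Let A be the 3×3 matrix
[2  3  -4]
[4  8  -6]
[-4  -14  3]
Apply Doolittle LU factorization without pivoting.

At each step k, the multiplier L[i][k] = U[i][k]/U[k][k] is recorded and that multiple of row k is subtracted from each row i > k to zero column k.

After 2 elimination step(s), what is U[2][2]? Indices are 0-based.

U[2][2] = 3

[col 0] pivot 2
  R1 -= 2*R0 → (0, 2, 2)  (L[1][0] := 2)
  R2 -= -2*R0 → (0, -8, -5)  (L[2][0] := -2)
[col 1] pivot 2
  R2 -= -4*R1 → (0, 0, 3)  (L[2][1] := -4)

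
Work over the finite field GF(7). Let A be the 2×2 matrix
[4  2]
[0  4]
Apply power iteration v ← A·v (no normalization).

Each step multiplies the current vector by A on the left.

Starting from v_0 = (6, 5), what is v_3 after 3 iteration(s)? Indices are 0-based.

v_0 = (6, 5).
v_1 = A·v_0 = (6, 6).
v_2 = A·v_1 = (1, 3).
v_3 = A·v_2 = (3, 5).

v_3 = (3, 5)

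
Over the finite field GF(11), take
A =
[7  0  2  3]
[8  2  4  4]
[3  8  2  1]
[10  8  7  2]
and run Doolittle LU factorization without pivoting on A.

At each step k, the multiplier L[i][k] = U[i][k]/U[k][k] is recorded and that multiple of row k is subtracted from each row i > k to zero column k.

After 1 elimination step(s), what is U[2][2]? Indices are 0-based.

U[2][2] = 9

k=0: U[0][0]=7
  eliminate (1,0): mult=9, new row 1: (0, 2, 8, 10); set L[1][0]=9
  eliminate (2,0): mult=2, new row 2: (0, 8, 9, 6); set L[2][0]=2
  eliminate (3,0): mult=3, new row 3: (0, 8, 1, 4); set L[3][0]=3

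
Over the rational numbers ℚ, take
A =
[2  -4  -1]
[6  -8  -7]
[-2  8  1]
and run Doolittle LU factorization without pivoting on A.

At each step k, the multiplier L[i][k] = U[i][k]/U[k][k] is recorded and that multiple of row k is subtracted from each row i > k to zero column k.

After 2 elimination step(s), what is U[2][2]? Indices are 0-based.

U[2][2] = 4

[col 0] pivot 2
  R1 -= 3*R0 → (0, 4, -4)  (L[1][0] := 3)
  R2 -= -1*R0 → (0, 4, 0)  (L[2][0] := -1)
[col 1] pivot 4
  R2 -= 1*R1 → (0, 0, 4)  (L[2][1] := 1)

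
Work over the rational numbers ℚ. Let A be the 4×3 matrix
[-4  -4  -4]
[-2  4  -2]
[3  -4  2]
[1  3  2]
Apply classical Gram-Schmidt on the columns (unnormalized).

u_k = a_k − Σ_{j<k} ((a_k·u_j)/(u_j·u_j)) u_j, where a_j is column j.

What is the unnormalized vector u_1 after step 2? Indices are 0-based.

Step 1: u_0 = a_0 = (-4, -2, 3, 1).
Step 2: u_1 = a_1 − (-1/30)·u_0 = (-62/15, 59/15, -39/10, 91/30).

u_1 = (-62/15, 59/15, -39/10, 91/30)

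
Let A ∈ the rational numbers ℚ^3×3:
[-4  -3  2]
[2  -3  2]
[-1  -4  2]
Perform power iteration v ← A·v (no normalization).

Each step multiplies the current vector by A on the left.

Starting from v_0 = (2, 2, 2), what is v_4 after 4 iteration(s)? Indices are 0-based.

v_0 = (2, 2, 2).
v_1 = A·v_0 = (-10, 2, -6).
v_2 = A·v_1 = (22, -38, -10).
v_3 = A·v_2 = (6, 138, 110).
v_4 = A·v_3 = (-218, -182, -338).

v_4 = (-218, -182, -338)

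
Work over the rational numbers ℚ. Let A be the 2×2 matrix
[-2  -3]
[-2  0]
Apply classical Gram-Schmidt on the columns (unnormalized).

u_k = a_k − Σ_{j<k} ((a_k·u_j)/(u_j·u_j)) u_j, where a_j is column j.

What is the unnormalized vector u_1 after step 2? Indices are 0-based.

Step 1: u_0 = a_0 = (-2, -2).
Step 2: u_1 = a_1 − (3/4)·u_0 = (-3/2, 3/2).

u_1 = (-3/2, 3/2)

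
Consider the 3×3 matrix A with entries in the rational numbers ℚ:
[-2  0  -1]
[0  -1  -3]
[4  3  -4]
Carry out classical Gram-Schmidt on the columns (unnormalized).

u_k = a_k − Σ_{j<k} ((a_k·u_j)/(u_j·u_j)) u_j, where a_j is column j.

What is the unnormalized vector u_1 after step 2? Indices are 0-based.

u_1 = (6/5, -1, 3/5)

Step 1: u_0 = a_0 = (-2, 0, 4).
Step 2: u_1 = a_1 − (3/5)·u_0 = (6/5, -1, 3/5).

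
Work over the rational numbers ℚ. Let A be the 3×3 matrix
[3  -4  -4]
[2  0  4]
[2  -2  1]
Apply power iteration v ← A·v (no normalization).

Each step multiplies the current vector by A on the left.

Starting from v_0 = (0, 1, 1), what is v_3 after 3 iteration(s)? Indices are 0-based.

v_3 = (72, -172, -57)

v_0 = (0, 1, 1).
v_1 = A·v_0 = (-8, 4, -1).
v_2 = A·v_1 = (-36, -20, -25).
v_3 = A·v_2 = (72, -172, -57).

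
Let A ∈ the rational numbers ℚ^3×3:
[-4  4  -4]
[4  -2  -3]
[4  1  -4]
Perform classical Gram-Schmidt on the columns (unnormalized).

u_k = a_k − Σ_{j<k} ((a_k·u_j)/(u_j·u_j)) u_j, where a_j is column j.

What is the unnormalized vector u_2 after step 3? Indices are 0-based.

u_2 = (-3/2, -5/2, 1)

Step 1: u_0 = a_0 = (-4, 4, 4).
Step 2: u_1 = a_1 − (-5/12)·u_0 = (7/3, -1/3, 8/3).
Step 3: u_2 = a_2 − (-1/4)·u_0 − (-3/2)·u_1 = (-3/2, -5/2, 1).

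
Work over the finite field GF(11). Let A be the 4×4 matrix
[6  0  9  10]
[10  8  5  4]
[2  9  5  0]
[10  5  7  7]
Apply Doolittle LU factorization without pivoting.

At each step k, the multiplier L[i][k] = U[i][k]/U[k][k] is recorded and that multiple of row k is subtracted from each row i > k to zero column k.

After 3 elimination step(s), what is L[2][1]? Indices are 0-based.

L[2][1] = 8

Step 1: pivot at (0,0) is 6.
  row1 ← row1 − (9)·row0  ⇒  L[1][0]=9, U row1=(0, 8, 1, 2)
  row2 ← row2 − (4)·row0  ⇒  L[2][0]=4, U row2=(0, 9, 2, 4)
  row3 ← row3 − (9)·row0  ⇒  L[3][0]=9, U row3=(0, 5, 3, 5)
Step 2: pivot at (1,1) is 8.
  row2 ← row2 − (8)·row1  ⇒  L[2][1]=8, U row2=(0, 0, 5, 10)
  row3 ← row3 − (2)·row1  ⇒  L[3][1]=2, U row3=(0, 0, 1, 1)
Step 3: pivot at (2,2) is 5.
  row3 ← row3 − (9)·row2  ⇒  L[3][2]=9, U row3=(0, 0, 0, 10)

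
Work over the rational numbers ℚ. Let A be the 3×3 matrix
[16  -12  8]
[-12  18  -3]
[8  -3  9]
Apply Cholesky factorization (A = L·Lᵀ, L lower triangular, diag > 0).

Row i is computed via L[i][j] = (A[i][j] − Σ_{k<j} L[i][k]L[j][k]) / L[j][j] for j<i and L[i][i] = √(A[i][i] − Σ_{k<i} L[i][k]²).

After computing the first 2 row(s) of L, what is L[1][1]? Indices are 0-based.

Step 1: L[0][0] = √(16) = 4.
  L[1][0] = (-12) / L[0][0] = -3.
Step 2: L[1][1] = √(9) = 3.

L[1][1] = 3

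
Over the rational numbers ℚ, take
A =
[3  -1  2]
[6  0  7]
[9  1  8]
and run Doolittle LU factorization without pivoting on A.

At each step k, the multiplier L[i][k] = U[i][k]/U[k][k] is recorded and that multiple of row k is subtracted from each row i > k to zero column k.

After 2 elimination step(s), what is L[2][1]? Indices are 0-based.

L[2][1] = 2

Step 1: pivot at (0,0) is 3.
  row1 ← row1 − (2)·row0  ⇒  L[1][0]=2, U row1=(0, 2, 3)
  row2 ← row2 − (3)·row0  ⇒  L[2][0]=3, U row2=(0, 4, 2)
Step 2: pivot at (1,1) is 2.
  row2 ← row2 − (2)·row1  ⇒  L[2][1]=2, U row2=(0, 0, -4)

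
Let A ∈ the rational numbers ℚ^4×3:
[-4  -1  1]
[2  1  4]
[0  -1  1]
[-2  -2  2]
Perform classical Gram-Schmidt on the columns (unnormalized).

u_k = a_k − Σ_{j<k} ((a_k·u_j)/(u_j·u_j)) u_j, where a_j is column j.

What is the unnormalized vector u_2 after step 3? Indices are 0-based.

u_2 = (25/17, 70/17, 5/17, 20/17)

Step 1: u_0 = a_0 = (-4, 2, 0, -2).
Step 2: u_1 = a_1 − (5/12)·u_0 = (2/3, 1/6, -1, -7/6).
Step 3: u_2 = a_2 − (0)·u_0 − (-12/17)·u_1 = (25/17, 70/17, 5/17, 20/17).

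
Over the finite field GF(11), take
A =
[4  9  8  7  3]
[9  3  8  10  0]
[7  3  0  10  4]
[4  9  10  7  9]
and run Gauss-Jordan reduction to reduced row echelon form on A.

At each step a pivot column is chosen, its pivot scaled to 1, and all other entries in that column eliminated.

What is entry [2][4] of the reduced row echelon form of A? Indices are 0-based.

[1] R0 /= 4  ⇒  (1, 5, 2, 10, 9)
     R1 -= 9·R0  ⇒  (0, 2, 1, 8, 7)
     R2 -= 7·R0  ⇒  (0, 1, 8, 6, 7)
     R3 -= 4·R0  ⇒  (0, 0, 2, 0, 6)
[2] R1 /= 2  ⇒  (0, 1, 6, 4, 9)
     R0 -= 5·R1  ⇒  (1, 0, 5, 1, 8)
     R2 -= 1·R1  ⇒  (0, 0, 2, 2, 9)
[3] R2 /= 2  ⇒  (0, 0, 1, 1, 10)
     R0 -= 5·R2  ⇒  (1, 0, 0, 7, 2)
     R1 -= 6·R2  ⇒  (0, 1, 0, 9, 4)
     R3 -= 2·R2  ⇒  (0, 0, 0, 9, 8)
[4] R3 /= 9  ⇒  (0, 0, 0, 1, 7)
     R0 -= 7·R3  ⇒  (1, 0, 0, 0, 8)
     R1 -= 9·R3  ⇒  (0, 1, 0, 0, 7)
     R2 -= 1·R3  ⇒  (0, 0, 1, 0, 3)

M[2][4] = 3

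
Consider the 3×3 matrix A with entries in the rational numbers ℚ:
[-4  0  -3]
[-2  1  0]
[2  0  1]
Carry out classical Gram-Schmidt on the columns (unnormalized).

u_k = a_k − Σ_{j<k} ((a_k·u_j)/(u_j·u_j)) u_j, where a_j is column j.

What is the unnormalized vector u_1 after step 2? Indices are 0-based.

Step 1: u_0 = a_0 = (-4, -2, 2).
Step 2: u_1 = a_1 − (-1/12)·u_0 = (-1/3, 5/6, 1/6).

u_1 = (-1/3, 5/6, 1/6)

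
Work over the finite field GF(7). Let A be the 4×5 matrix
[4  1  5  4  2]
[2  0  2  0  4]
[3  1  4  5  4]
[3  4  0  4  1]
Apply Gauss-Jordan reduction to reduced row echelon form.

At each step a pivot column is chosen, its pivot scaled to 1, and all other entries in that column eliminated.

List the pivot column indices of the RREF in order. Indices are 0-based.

pivot(0,0)=4: scale R0 → (1, 2, 3, 1, 4)
  clear (1,0): R1 −= (2)R0 → (0, 3, 3, 5, 3)
  clear (2,0): R2 −= (3)R0 → (0, 2, 2, 2, 6)
  clear (3,0): R3 −= (3)R0 → (0, 5, 5, 1, 3)
pivot(1,1)=3: scale R1 → (0, 1, 1, 4, 1)
  clear (0,1): R0 −= (2)R1 → (1, 0, 1, 0, 2)
  clear (2,1): R2 −= (2)R1 → (0, 0, 0, 1, 4)
  clear (3,1): R3 −= (5)R1 → (0, 0, 0, 2, 5)
col 2: no nonzero at/below row 2; advance.
pivot(2,3)=1: scale R2 → (0, 0, 0, 1, 4)
  clear (1,3): R1 −= (4)R2 → (0, 1, 1, 0, 6)
  clear (3,3): R3 −= (2)R2 → (0, 0, 0, 0, 4)
pivot(3,4)=4: scale R3 → (0, 0, 0, 0, 1)
  clear (0,4): R0 −= (2)R3 → (1, 0, 1, 0, 0)
  clear (1,4): R1 −= (6)R3 → (0, 1, 1, 0, 0)
  clear (2,4): R2 −= (4)R3 → (0, 0, 0, 1, 0)

pivot columns: 0, 1, 3, 4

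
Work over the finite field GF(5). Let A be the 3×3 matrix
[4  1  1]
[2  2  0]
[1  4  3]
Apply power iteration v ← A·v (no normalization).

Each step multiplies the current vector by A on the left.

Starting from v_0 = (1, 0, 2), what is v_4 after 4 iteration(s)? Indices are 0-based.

v_0 = (1, 0, 2).
v_1 = A·v_0 = (1, 2, 2).
v_2 = A·v_1 = (3, 1, 0).
v_3 = A·v_2 = (3, 3, 2).
v_4 = A·v_3 = (2, 2, 1).

v_4 = (2, 2, 1)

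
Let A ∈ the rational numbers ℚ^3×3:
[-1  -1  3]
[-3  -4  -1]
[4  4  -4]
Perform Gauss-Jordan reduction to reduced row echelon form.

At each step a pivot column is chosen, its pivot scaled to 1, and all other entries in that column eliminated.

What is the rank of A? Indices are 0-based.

rank = 3

[1] R0 /= -1  ⇒  (1, 1, -3)
     R1 -= -3·R0  ⇒  (0, -1, -10)
     R2 -= 4·R0  ⇒  (0, 0, 8)
[2] R1 /= -1  ⇒  (0, 1, 10)
     R0 -= 1·R1  ⇒  (1, 0, -13)
[3] R2 /= 8  ⇒  (0, 0, 1)
     R0 -= -13·R2  ⇒  (1, 0, 0)
     R1 -= 10·R2  ⇒  (0, 1, 0)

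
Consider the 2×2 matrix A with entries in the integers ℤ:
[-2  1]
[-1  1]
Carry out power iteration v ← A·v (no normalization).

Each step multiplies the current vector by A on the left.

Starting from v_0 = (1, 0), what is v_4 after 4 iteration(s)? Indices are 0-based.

v_4 = (8, 3)

v_0 = (1, 0).
v_1 = A·v_0 = (-2, -1).
v_2 = A·v_1 = (3, 1).
v_3 = A·v_2 = (-5, -2).
v_4 = A·v_3 = (8, 3).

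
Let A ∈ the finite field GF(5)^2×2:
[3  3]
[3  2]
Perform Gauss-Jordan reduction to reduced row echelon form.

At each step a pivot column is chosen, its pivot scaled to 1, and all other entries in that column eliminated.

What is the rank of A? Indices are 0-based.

[1] R0 /= 3  ⇒  (1, 1)
     R1 -= 3·R0  ⇒  (0, 4)
[2] R1 /= 4  ⇒  (0, 1)
     R0 -= 1·R1  ⇒  (1, 0)

rank = 2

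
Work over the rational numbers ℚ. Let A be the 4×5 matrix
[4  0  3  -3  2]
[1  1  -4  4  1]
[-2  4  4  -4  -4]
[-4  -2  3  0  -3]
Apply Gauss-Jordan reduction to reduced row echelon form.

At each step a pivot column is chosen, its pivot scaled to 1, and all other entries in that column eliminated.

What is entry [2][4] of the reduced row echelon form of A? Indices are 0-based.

M[2][4] = -65/147

[1] R0 /= 4  ⇒  (1, 0, 3/4, -3/4, 1/2)
     R1 -= 1·R0  ⇒  (0, 1, -19/4, 19/4, 1/2)
     R2 -= -2·R0  ⇒  (0, 4, 11/2, -11/2, -3)
     R3 -= -4·R0  ⇒  (0, -2, 6, -3, -1)
[2] R1 /= 1  ⇒  (0, 1, -19/4, 19/4, 1/2)
     R2 -= 4·R1  ⇒  (0, 0, 49/2, -49/2, -5)
     R3 -= -2·R1  ⇒  (0, 0, -7/2, 13/2, 0)
[3] R2 /= 49/2  ⇒  (0, 0, 1, -1, -10/49)
     R0 -= 3/4·R2  ⇒  (1, 0, 0, 0, 32/49)
     R1 -= -19/4·R2  ⇒  (0, 1, 0, 0, -23/49)
     R3 -= -7/2·R2  ⇒  (0, 0, 0, 3, -5/7)
[4] R3 /= 3  ⇒  (0, 0, 0, 1, -5/21)
     R2 -= -1·R3  ⇒  (0, 0, 1, 0, -65/147)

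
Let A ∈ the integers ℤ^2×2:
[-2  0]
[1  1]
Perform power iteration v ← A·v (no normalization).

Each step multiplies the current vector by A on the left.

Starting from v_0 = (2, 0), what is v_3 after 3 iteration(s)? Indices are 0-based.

v_0 = (2, 0).
v_1 = A·v_0 = (-4, 2).
v_2 = A·v_1 = (8, -2).
v_3 = A·v_2 = (-16, 6).

v_3 = (-16, 6)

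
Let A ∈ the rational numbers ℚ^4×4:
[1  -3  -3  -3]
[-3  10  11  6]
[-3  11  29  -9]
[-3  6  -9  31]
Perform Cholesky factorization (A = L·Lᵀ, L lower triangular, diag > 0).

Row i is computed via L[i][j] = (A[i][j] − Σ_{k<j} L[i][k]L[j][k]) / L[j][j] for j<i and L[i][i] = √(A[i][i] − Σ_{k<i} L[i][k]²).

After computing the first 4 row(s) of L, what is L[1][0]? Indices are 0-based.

L[1][0] = -3

Step 1: L[0][0] = √(1) = 1.
  L[1][0] = (-3) / L[0][0] = -3.
Step 2: L[1][1] = √(1) = 1.
  L[2][0] = (-3) / L[0][0] = -3.
  L[2][1] = (2) / L[1][1] = 2.
Step 3: L[2][2] = √(16) = 4.
  L[3][0] = (-3) / L[0][0] = -3.
  L[3][1] = (-3) / L[1][1] = -3.
  L[3][2] = (-12) / L[2][2] = -3.
Step 4: L[3][3] = √(4) = 2.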